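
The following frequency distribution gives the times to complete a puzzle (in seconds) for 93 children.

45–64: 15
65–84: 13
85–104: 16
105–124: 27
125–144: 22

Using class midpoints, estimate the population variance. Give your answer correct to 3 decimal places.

Midpoints: 54.5, 74.5, 94.5, 114.5, 134.5
n = 93, Σfm = 9348.5, mean = 100.5215
Σfm² = 1011553.25
Σf(m − x̄)² = Σfm² − (Σfm)²/n = 1011553.25 − 9348.5²/93 = 71827.9570
Population variance = 71827.9570 / 93 = 772.3436

772.344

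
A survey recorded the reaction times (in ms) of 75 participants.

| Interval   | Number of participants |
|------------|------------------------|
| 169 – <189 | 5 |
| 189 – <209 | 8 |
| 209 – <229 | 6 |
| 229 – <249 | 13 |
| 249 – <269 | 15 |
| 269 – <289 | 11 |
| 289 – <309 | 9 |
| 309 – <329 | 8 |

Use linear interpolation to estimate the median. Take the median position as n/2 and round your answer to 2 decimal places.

Cumulative frequencies: 5, 13, 19, 32, 47, 58, 67, 75
n = 75; position = n/2 = 37.5.
This falls in the class 249 – <269: L = 249, F = 32, f = 15, h = 20.
Median ≈ 249 + ((37.5 − 32) / 15) × 20 = 256.3333

256.33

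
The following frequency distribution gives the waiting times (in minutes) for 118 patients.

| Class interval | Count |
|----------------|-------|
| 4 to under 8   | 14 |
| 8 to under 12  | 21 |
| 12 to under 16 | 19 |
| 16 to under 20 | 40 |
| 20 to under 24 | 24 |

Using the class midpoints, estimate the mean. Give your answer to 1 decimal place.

Midpoints: 6, 10, 14, 18, 22
Σfm = 14×6 + 21×10 + 19×14 + 40×18 + 24×22 = 1808
n = Σf = 118
Mean = 1808 / 118 = 15.3220

15.3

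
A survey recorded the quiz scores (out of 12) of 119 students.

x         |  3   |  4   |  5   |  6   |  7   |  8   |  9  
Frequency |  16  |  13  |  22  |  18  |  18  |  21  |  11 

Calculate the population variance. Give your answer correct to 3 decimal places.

3.520

Values: 3, 4, 5, 6, 7, 8, 9
n = 119, Σfx = 711, mean = 5.9748
Σfx² = 4667
Σf(x − x̄)² = Σfx² − (Σfx)²/n = 4667 − 711²/119 = 418.9244
Population variance = 418.9244 / 119 = 3.5204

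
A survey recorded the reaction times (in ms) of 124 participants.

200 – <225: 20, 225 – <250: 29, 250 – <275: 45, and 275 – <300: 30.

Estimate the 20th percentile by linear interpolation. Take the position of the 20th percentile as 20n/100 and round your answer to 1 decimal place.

229.1

Cumulative frequencies: 20, 49, 94, 124
n = 124; position = 20n/100 = 24.8.
This falls in the class 225 – <250: L = 225, F = 20, f = 29, h = 25.
20th percentile ≈ 225 + ((24.8 − 20) / 29) × 25 = 229.1379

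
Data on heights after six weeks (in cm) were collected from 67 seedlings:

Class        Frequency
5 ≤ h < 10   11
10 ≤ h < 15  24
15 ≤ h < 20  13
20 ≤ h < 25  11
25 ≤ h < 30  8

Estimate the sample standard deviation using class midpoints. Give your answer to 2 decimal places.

Midpoints: 7.5, 12.5, 17.5, 22.5, 27.5
n = 67, Σfm = 1077.5, mean = 16.0821
Σfm² = 19968.75
Σf(m − x̄)² = Σfm² − (Σfm)²/n = 19968.75 − 1077.5²/67 = 2640.2985
Sample variance = 2640.2985 / 66 = 40.0045
Standard deviation = √40.0045 = 6.3249

6.32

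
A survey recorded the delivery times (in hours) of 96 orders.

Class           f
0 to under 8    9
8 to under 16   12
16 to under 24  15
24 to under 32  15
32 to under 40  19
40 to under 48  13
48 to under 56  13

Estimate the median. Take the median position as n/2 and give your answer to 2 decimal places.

30.40

Cumulative frequencies: 9, 21, 36, 51, 70, 83, 96
n = 96; position = n/2 = 48.
This falls in the class 24 to under 32: L = 24, F = 36, f = 15, h = 8.
Median ≈ 24 + ((48 − 36) / 15) × 8 = 30.4000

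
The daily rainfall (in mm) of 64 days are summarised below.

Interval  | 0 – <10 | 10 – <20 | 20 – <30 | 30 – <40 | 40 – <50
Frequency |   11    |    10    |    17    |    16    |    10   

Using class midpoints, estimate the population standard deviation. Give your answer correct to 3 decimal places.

13.095

Midpoints: 5, 15, 25, 35, 45
n = 64, Σfm = 1640, mean = 25.6250
Σfm² = 53000
Σf(m − x̄)² = Σfm² − (Σfm)²/n = 53000 − 1640²/64 = 10975.0000
Population variance = 10975.0000 / 64 = 171.4844
Standard deviation = √171.4844 = 13.0952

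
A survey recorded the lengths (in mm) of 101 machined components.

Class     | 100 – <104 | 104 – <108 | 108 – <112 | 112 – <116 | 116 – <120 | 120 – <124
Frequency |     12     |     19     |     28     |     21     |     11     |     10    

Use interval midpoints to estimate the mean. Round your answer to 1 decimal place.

111.2

Midpoints: 102, 106, 110, 114, 118, 122
Σfm = 12×102 + 19×106 + 28×110 + 21×114 + 11×118 + 10×122 = 11230
n = Σf = 101
Mean = 11230 / 101 = 111.1881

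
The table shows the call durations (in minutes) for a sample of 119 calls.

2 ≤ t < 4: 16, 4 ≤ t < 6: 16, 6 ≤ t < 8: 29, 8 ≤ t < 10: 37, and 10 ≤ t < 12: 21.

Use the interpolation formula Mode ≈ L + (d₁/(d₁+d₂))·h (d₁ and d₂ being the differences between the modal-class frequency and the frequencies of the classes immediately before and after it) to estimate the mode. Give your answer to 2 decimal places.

8.67

Modal class: 8 ≤ t < 10 (highest frequency 37).
d₁ = 37 − 29 = 8, d₂ = 37 − 21 = 16
Mode ≈ 8 + (8/(8+16)) × 2 = 8 + 0.6667 = 8.6667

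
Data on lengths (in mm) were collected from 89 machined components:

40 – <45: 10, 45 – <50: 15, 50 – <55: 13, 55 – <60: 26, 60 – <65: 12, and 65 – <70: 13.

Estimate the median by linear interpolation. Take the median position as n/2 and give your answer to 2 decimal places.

56.25

Cumulative frequencies: 10, 25, 38, 64, 76, 89
n = 89; position = n/2 = 44.5.
This falls in the class 55 – <60: L = 55, F = 38, f = 26, h = 5.
Median ≈ 55 + ((44.5 − 38) / 26) × 5 = 56.2500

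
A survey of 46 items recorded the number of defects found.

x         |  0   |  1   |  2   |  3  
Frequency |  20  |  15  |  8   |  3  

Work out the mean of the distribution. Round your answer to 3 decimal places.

0.870

Values: 0, 1, 2, 3
Σfx = 20×0 + 15×1 + 8×2 + 3×3 = 40
n = Σf = 46
Mean = 40 / 46 = 0.8696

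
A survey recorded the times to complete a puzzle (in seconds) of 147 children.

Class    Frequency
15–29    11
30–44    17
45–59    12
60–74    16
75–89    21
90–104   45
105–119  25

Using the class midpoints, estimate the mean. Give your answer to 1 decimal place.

Midpoints: 22, 37, 52, 67, 82, 97, 112
Σfm = 11×22 + 17×37 + 12×52 + 16×67 + 21×82 + 45×97 + 25×112 = 11454
n = Σf = 147
Mean = 11454 / 147 = 77.9184

77.9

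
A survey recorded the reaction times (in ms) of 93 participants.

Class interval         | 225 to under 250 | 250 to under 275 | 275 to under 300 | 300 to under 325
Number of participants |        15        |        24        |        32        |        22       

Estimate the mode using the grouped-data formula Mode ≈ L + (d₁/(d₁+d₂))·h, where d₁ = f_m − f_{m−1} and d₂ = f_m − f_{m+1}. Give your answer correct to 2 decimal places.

Modal class: 275 to under 300 (highest frequency 32).
d₁ = 32 − 24 = 8, d₂ = 32 − 22 = 10
Mode ≈ 275 + (8/(8+10)) × 25 = 275 + 11.1111 = 286.1111

286.11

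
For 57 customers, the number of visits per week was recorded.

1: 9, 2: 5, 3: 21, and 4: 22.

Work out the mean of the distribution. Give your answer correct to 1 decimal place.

Values: 1, 2, 3, 4
Σfx = 9×1 + 5×2 + 21×3 + 22×4 = 170
n = Σf = 57
Mean = 170 / 57 = 2.9825

3.0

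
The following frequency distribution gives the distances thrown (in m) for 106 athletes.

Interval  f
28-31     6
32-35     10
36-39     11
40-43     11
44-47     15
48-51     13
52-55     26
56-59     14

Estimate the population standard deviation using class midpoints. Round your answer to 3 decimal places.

8.514

Midpoints: 29.5, 33.5, 37.5, 41.5, 45.5, 49.5, 53.5, 57.5
n = 106, Σfm = 4903, mean = 46.2547
Σfm² = 234470.5
Σf(m − x̄)² = Σfm² − (Σfm)²/n = 234470.5 − 4903²/106 = 7683.6226
Population variance = 7683.6226 / 106 = 72.4870
Standard deviation = √72.4870 = 8.5139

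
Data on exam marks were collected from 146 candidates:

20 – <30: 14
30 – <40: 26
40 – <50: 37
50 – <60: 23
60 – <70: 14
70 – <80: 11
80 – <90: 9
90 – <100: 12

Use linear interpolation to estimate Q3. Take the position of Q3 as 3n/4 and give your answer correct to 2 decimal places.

Cumulative frequencies: 14, 40, 77, 100, 114, 125, 134, 146
n = 146; position = 3n/4 = 109.5.
This falls in the class 60 – <70: L = 60, F = 100, f = 14, h = 10.
Upper quartile ≈ 60 + ((109.5 − 100) / 14) × 10 = 66.7857

66.79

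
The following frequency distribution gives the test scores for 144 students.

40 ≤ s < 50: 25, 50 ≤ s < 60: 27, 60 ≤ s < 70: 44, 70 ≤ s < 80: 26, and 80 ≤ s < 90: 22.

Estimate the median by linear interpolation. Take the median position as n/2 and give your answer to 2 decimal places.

Cumulative frequencies: 25, 52, 96, 122, 144
n = 144; position = n/2 = 72.
This falls in the class 60 ≤ s < 70: L = 60, F = 52, f = 44, h = 10.
Median ≈ 60 + ((72 − 52) / 44) × 10 = 64.5455

64.55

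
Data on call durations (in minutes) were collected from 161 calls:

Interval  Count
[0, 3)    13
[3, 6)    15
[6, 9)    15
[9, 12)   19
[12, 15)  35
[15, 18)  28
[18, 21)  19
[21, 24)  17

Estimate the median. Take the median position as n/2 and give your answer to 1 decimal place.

13.6

Cumulative frequencies: 13, 28, 43, 62, 97, 125, 144, 161
n = 161; position = n/2 = 80.5.
This falls in the class [12, 15): L = 12, F = 62, f = 35, h = 3.
Median ≈ 12 + ((80.5 − 62) / 35) × 3 = 13.5857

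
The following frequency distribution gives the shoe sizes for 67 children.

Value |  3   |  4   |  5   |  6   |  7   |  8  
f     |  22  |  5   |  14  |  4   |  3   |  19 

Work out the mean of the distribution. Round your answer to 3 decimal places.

5.269

Values: 3, 4, 5, 6, 7, 8
Σfx = 22×3 + 5×4 + 14×5 + 4×6 + 3×7 + 19×8 = 353
n = Σf = 67
Mean = 353 / 67 = 5.2687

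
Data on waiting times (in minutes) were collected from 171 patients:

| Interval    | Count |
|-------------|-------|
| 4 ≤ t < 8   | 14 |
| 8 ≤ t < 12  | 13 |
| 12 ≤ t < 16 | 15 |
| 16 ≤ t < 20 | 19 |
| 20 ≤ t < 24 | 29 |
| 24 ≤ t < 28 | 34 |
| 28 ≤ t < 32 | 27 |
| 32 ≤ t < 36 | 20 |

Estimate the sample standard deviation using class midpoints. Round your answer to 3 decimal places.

8.356

Midpoints: 6, 10, 14, 18, 22, 26, 30, 34
n = 171, Σfm = 3778, mean = 22.0936
Σfm² = 95340
Σf(m − x̄)² = Σfm² − (Σfm)²/n = 95340 − 3778²/171 = 11870.5029
Sample variance = 11870.5029 / 170 = 69.8265
Standard deviation = √69.8265 = 8.3562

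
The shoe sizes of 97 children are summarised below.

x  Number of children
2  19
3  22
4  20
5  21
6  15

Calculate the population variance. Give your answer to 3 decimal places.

1.837

Values: 2, 3, 4, 5, 6
n = 97, Σfx = 379, mean = 3.9072
Σfx² = 1659
Σf(x − x̄)² = Σfx² − (Σfx)²/n = 1659 − 379²/97 = 178.1649
Population variance = 178.1649 / 97 = 1.8368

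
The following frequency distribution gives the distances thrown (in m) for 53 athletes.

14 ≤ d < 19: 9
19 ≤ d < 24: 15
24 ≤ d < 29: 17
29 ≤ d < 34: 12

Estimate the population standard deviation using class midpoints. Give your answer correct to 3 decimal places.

Midpoints: 16.5, 21.5, 26.5, 31.5
n = 53, Σfm = 1299.5, mean = 24.5189
Σfm² = 33229.25
Σf(m − x̄)² = Σfm² − (Σfm)²/n = 33229.25 − 1299.5²/53 = 1366.9811
Population variance = 1366.9811 / 53 = 25.7921
Standard deviation = √25.7921 = 5.0786

5.079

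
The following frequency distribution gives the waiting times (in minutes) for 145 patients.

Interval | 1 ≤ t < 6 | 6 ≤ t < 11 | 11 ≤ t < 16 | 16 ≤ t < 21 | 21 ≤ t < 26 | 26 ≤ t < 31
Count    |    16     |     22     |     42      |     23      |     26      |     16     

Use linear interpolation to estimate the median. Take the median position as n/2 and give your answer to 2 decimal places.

15.11

Cumulative frequencies: 16, 38, 80, 103, 129, 145
n = 145; position = n/2 = 72.5.
This falls in the class 11 ≤ t < 16: L = 11, F = 38, f = 42, h = 5.
Median ≈ 11 + ((72.5 − 38) / 42) × 5 = 15.1071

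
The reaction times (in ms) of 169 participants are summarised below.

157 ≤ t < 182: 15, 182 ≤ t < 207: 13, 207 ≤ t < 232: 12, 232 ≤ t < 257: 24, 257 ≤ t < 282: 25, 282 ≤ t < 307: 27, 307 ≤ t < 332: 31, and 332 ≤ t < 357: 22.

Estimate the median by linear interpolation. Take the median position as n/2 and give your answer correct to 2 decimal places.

277.50

Cumulative frequencies: 15, 28, 40, 64, 89, 116, 147, 169
n = 169; position = n/2 = 84.5.
This falls in the class 257 ≤ t < 282: L = 257, F = 64, f = 25, h = 25.
Median ≈ 257 + ((84.5 − 64) / 25) × 25 = 277.5000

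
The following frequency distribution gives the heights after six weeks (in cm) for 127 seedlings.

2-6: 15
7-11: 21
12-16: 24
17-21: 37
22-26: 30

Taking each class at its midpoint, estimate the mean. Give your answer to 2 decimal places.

15.81

Midpoints: 4, 9, 14, 19, 24
Σfm = 15×4 + 21×9 + 24×14 + 37×19 + 30×24 = 2008
n = Σf = 127
Mean = 2008 / 127 = 15.8110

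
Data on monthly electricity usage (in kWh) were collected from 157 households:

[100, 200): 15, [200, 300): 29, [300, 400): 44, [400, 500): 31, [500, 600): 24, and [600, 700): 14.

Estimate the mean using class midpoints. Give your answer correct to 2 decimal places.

389.49

Midpoints: 150, 250, 350, 450, 550, 650
Σfm = 15×150 + 29×250 + 44×350 + 31×450 + 24×550 + 14×650 = 61150
n = Σf = 157
Mean = 61150 / 157 = 389.4904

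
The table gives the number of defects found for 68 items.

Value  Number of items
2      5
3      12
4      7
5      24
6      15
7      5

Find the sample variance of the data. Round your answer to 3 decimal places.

Values: 2, 3, 4, 5, 6, 7
n = 68, Σfx = 319, mean = 4.6912
Σfx² = 1625
Σf(x − x̄)² = Σfx² − (Σfx)²/n = 1625 − 319²/68 = 128.5147
Sample variance = 128.5147 / 67 = 1.9181

1.918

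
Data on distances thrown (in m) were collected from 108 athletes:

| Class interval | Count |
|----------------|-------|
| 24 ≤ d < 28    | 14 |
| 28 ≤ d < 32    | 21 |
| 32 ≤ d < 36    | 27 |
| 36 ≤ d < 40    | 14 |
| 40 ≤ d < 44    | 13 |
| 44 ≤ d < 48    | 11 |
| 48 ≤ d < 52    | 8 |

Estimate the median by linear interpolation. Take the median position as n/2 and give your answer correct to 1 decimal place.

34.8

Cumulative frequencies: 14, 35, 62, 76, 89, 100, 108
n = 108; position = n/2 = 54.
This falls in the class 32 ≤ d < 36: L = 32, F = 35, f = 27, h = 4.
Median ≈ 32 + ((54 − 35) / 27) × 4 = 34.8148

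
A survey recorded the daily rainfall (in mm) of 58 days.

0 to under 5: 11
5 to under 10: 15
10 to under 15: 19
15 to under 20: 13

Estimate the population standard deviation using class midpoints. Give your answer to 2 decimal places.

Midpoints: 2.5, 7.5, 12.5, 17.5
n = 58, Σfm = 605, mean = 10.4310
Σfm² = 7862.5
Σf(m − x̄)² = Σfm² − (Σfm)²/n = 7862.5 − 605²/58 = 1551.7241
Population variance = 1551.7241 / 58 = 26.7539
Standard deviation = √26.7539 = 5.1724

5.17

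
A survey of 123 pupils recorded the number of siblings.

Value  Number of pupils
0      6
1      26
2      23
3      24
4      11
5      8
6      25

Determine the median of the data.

3

Cumulative frequencies: 6, 32, 55, 79, 90, 98, 123
n = 123, so the median is the value in position (n+1)/2 = 62.
Position 62 falls at value 3.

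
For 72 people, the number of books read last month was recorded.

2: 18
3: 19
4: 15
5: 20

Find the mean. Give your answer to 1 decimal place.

3.5

Values: 2, 3, 4, 5
Σfx = 18×2 + 19×3 + 15×4 + 20×5 = 253
n = Σf = 72
Mean = 253 / 72 = 3.5139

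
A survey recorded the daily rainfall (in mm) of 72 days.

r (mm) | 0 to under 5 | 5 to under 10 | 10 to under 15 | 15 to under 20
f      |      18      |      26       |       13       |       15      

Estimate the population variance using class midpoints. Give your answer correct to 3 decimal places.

Midpoints: 2.5, 7.5, 12.5, 17.5
n = 72, Σfm = 665, mean = 9.2361
Σfm² = 8200
Σf(m − x̄)² = Σfm² − (Σfm)²/n = 8200 − 665²/72 = 2057.9861
Population variance = 2057.9861 / 72 = 28.5831

28.583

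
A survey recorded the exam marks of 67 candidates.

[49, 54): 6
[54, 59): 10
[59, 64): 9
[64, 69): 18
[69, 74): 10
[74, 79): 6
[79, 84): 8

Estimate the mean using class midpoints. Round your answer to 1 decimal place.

66.4

Midpoints: 51.5, 56.5, 61.5, 66.5, 71.5, 76.5, 81.5
Σfm = 6×51.5 + 10×56.5 + 9×61.5 + 18×66.5 + 10×71.5 + 6×76.5 + 8×81.5 = 4450.5
n = Σf = 67
Mean = 4450.5 / 67 = 66.4254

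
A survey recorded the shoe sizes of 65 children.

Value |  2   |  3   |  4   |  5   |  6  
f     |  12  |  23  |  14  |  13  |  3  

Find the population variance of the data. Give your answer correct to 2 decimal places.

Values: 2, 3, 4, 5, 6
n = 65, Σfx = 232, mean = 3.5692
Σfx² = 912
Σf(x − x̄)² = Σfx² − (Σfx)²/n = 912 − 232²/65 = 83.9385
Population variance = 83.9385 / 65 = 1.2914

1.29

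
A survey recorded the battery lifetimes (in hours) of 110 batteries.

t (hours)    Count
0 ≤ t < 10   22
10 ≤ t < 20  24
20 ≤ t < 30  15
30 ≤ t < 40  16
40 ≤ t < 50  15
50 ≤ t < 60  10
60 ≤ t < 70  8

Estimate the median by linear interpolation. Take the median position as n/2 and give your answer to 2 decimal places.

26.00

Cumulative frequencies: 22, 46, 61, 77, 92, 102, 110
n = 110; position = n/2 = 55.
This falls in the class 20 ≤ t < 30: L = 20, F = 46, f = 15, h = 10.
Median ≈ 20 + ((55 − 46) / 15) × 10 = 26.0000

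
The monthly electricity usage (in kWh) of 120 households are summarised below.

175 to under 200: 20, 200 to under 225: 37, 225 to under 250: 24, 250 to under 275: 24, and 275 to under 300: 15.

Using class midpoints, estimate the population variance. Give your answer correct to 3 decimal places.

Midpoints: 187.5, 212.5, 237.5, 262.5, 287.5
n = 120, Σfm = 27925, mean = 232.7083
Σfm² = 6621250
Σf(m − x̄)² = Σfm² − (Σfm)²/n = 6621250 − 27925²/120 = 122869.7917
Population variance = 122869.7917 / 120 = 1023.9149

1023.915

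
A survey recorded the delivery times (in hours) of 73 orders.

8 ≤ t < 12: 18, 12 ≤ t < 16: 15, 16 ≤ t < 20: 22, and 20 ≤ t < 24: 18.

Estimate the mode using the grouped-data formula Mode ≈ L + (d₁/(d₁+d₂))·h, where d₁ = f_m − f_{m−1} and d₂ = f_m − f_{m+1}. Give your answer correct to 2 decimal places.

Modal class: 16 ≤ t < 20 (highest frequency 22).
d₁ = 22 − 15 = 7, d₂ = 22 − 18 = 4
Mode ≈ 16 + (7/(7+4)) × 4 = 16 + 2.5455 = 18.5455

18.55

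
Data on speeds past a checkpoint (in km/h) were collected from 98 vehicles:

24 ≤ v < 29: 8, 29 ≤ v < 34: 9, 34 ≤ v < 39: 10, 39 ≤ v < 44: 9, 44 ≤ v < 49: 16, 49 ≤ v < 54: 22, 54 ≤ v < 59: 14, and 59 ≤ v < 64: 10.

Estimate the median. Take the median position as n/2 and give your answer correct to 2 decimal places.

Cumulative frequencies: 8, 17, 27, 36, 52, 74, 88, 98
n = 98; position = n/2 = 49.
This falls in the class 44 ≤ v < 49: L = 44, F = 36, f = 16, h = 5.
Median ≈ 44 + ((49 − 36) / 16) × 5 = 48.0625

48.06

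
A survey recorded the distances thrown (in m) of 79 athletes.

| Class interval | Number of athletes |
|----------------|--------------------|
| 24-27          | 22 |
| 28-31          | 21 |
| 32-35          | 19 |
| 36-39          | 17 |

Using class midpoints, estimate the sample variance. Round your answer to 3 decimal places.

19.864

Midpoints: 25.5, 29.5, 33.5, 37.5
n = 79, Σfm = 2454.5, mean = 31.0696
Σfm² = 77809.75
Σf(m − x̄)² = Σfm² − (Σfm)²/n = 77809.75 − 2454.5²/79 = 1549.3671
Sample variance = 1549.3671 / 78 = 19.8637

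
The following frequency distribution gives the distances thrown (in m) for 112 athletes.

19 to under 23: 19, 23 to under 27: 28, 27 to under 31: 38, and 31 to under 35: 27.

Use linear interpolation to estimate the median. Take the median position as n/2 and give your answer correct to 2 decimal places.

27.95

Cumulative frequencies: 19, 47, 85, 112
n = 112; position = n/2 = 56.
This falls in the class 27 to under 31: L = 27, F = 47, f = 38, h = 4.
Median ≈ 27 + ((56 − 47) / 38) × 4 = 27.9474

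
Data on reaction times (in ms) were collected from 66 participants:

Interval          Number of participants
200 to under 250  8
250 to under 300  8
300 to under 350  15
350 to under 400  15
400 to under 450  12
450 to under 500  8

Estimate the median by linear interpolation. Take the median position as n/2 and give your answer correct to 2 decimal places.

Cumulative frequencies: 8, 16, 31, 46, 58, 66
n = 66; position = n/2 = 33.
This falls in the class 350 to under 400: L = 350, F = 31, f = 15, h = 50.
Median ≈ 350 + ((33 − 31) / 15) × 50 = 356.6667

356.67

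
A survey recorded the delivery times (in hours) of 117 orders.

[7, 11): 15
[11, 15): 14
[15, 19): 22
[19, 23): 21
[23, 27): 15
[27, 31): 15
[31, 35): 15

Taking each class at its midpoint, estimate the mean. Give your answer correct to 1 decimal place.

20.8

Midpoints: 9, 13, 17, 21, 25, 29, 33
Σfm = 15×9 + 14×13 + 22×17 + 21×21 + 15×25 + 15×29 + 15×33 = 2437
n = Σf = 117
Mean = 2437 / 117 = 20.8291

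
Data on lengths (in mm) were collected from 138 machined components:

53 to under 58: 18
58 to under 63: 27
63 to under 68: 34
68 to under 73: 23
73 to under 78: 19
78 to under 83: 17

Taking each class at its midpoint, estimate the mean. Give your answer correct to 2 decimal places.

Midpoints: 55.5, 60.5, 65.5, 70.5, 75.5, 80.5
Σfm = 18×55.5 + 27×60.5 + 34×65.5 + 23×70.5 + 19×75.5 + 17×80.5 = 9284
n = Σf = 138
Mean = 9284 / 138 = 67.2754

67.28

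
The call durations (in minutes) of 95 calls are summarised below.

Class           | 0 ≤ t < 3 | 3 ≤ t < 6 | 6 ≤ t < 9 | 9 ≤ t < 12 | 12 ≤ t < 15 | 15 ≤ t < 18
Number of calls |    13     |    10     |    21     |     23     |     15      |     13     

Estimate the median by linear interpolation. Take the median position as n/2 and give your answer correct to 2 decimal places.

Cumulative frequencies: 13, 23, 44, 67, 82, 95
n = 95; position = n/2 = 47.5.
This falls in the class 9 ≤ t < 12: L = 9, F = 44, f = 23, h = 3.
Median ≈ 9 + ((47.5 − 44) / 23) × 3 = 9.4565

9.46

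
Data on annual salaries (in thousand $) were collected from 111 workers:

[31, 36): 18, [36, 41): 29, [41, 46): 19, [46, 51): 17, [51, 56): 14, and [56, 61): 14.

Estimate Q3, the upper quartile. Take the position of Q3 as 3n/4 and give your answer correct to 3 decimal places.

51.089

Cumulative frequencies: 18, 47, 66, 83, 97, 111
n = 111; position = 3n/4 = 83.25.
This falls in the class [51, 56): L = 51, F = 83, f = 14, h = 5.
Upper quartile ≈ 51 + ((83.25 − 83) / 14) × 5 = 51.0893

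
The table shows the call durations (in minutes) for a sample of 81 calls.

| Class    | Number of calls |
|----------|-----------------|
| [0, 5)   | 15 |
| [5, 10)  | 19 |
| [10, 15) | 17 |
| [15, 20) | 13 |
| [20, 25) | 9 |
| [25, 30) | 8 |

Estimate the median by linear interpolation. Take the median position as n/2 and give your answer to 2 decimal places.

11.91

Cumulative frequencies: 15, 34, 51, 64, 73, 81
n = 81; position = n/2 = 40.5.
This falls in the class [10, 15): L = 10, F = 34, f = 17, h = 5.
Median ≈ 10 + ((40.5 − 34) / 17) × 5 = 11.9118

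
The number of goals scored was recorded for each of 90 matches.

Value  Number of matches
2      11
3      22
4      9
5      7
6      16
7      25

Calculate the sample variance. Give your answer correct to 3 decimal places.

Values: 2, 3, 4, 5, 6, 7
n = 90, Σfx = 430, mean = 4.7778
Σfx² = 2362
Σf(x − x̄)² = Σfx² − (Σfx)²/n = 2362 − 430²/90 = 307.5556
Sample variance = 307.5556 / 89 = 3.4557

3.456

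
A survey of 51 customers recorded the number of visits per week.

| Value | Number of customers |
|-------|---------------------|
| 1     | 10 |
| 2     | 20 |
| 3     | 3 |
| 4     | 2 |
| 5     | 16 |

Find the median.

Cumulative frequencies: 10, 30, 33, 35, 51
n = 51, so the median is the value in position (n+1)/2 = 26.
Position 26 falls at value 2.

2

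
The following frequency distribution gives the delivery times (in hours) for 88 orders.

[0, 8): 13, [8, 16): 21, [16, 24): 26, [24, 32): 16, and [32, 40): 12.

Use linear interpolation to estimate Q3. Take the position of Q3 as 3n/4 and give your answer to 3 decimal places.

27.000

Cumulative frequencies: 13, 34, 60, 76, 88
n = 88; position = 3n/4 = 66.
This falls in the class [24, 32): L = 24, F = 60, f = 16, h = 8.
Upper quartile ≈ 24 + ((66 − 60) / 16) × 8 = 27.0000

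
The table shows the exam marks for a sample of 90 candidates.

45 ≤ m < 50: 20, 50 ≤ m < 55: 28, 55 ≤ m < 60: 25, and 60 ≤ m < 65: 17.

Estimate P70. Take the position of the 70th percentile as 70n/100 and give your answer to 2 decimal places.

58.00

Cumulative frequencies: 20, 48, 73, 90
n = 90; position = 70n/100 = 63.
This falls in the class 55 ≤ m < 60: L = 55, F = 48, f = 25, h = 5.
70th percentile ≈ 55 + ((63 − 48) / 25) × 5 = 58.0000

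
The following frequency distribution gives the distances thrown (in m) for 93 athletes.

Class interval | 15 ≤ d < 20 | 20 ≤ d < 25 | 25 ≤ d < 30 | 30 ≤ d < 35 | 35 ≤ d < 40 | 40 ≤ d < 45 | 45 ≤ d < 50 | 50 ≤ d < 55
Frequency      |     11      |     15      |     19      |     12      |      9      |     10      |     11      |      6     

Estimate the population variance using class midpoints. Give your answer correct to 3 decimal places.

113.395

Midpoints: 17.5, 22.5, 27.5, 32.5, 37.5, 42.5, 47.5, 52.5
n = 93, Σfm = 3042.5, mean = 32.7151
Σfm² = 110081.25
Σf(m − x̄)² = Σfm² − (Σfm)²/n = 110081.25 − 3042.5²/93 = 10545.6989
Population variance = 10545.6989 / 93 = 113.3946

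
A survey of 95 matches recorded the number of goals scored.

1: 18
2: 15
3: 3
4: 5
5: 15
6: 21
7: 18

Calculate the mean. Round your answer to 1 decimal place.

4.3

Values: 1, 2, 3, 4, 5, 6, 7
Σfx = 18×1 + 15×2 + 3×3 + 5×4 + 15×5 + 21×6 + 18×7 = 404
n = Σf = 95
Mean = 404 / 95 = 4.2526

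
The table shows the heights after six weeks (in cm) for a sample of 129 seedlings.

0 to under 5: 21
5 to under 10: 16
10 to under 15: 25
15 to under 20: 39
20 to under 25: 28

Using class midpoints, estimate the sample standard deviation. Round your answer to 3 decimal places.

Midpoints: 2.5, 7.5, 12.5, 17.5, 22.5
n = 129, Σfm = 1797.5, mean = 13.9341
Σfm² = 31056.25
Σf(m − x̄)² = Σfm² − (Σfm)²/n = 31056.25 − 1797.5²/129 = 6009.6899
Sample variance = 6009.6899 / 128 = 46.9507
Standard deviation = √46.9507 = 6.8521

6.852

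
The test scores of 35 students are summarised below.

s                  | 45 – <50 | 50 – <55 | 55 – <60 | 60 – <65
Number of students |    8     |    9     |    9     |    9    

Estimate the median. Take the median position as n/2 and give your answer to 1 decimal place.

Cumulative frequencies: 8, 17, 26, 35
n = 35; position = n/2 = 17.5.
This falls in the class 55 – <60: L = 55, F = 17, f = 9, h = 5.
Median ≈ 55 + ((17.5 − 17) / 9) × 5 = 55.2778

55.3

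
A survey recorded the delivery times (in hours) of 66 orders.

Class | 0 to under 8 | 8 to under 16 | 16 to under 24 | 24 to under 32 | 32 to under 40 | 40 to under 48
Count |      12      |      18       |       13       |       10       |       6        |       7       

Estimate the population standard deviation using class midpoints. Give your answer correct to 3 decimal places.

Midpoints: 4, 12, 20, 28, 36, 44
n = 66, Σfm = 1328, mean = 20.1212
Σfm² = 37152
Σf(m − x̄)² = Σfm² − (Σfm)²/n = 37152 − 1328²/66 = 10431.0303
Population variance = 10431.0303 / 66 = 158.0459
Standard deviation = √158.0459 = 12.5716

12.572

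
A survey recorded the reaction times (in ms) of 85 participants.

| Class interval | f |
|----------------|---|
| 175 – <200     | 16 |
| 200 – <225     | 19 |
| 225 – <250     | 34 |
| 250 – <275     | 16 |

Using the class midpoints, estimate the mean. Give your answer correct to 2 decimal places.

Midpoints: 187.5, 212.5, 237.5, 262.5
Σfm = 16×187.5 + 19×212.5 + 34×237.5 + 16×262.5 = 19312.5
n = Σf = 85
Mean = 19312.5 / 85 = 227.2059

227.21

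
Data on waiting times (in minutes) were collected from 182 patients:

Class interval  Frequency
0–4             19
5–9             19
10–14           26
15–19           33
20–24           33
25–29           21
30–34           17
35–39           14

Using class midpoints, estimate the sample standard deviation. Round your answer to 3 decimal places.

10.155

Midpoints: 2, 7, 12, 17, 22, 27, 32, 37
n = 182, Σfm = 3399, mean = 18.6758
Σfm² = 82143
Σf(m − x̄)² = Σfm² − (Σfm)²/n = 82143 − 3399²/182 = 18663.8736
Sample variance = 18663.8736 / 181 = 103.1153
Standard deviation = √103.1153 = 10.1546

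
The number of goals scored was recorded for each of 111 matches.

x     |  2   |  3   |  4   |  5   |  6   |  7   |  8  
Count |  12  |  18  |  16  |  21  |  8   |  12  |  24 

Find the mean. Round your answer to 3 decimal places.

Values: 2, 3, 4, 5, 6, 7, 8
Σfx = 12×2 + 18×3 + 16×4 + 21×5 + 8×6 + 12×7 + 24×8 = 571
n = Σf = 111
Mean = 571 / 111 = 5.1441

5.144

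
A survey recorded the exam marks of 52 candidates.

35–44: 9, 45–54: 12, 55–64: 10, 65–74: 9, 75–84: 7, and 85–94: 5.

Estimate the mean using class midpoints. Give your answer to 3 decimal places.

Midpoints: 39.5, 49.5, 59.5, 69.5, 79.5, 89.5
Σfm = 9×39.5 + 12×49.5 + 10×59.5 + 9×69.5 + 7×79.5 + 5×89.5 = 3174
n = Σf = 52
Mean = 3174 / 52 = 61.0385

61.038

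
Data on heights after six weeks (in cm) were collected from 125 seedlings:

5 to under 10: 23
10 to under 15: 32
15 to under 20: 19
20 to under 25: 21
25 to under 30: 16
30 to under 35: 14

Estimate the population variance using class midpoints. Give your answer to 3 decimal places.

66.538

Midpoints: 7.5, 12.5, 17.5, 22.5, 27.5, 32.5
n = 125, Σfm = 2272.5, mean = 18.1800
Σfm² = 49631.25
Σf(m − x̄)² = Σfm² − (Σfm)²/n = 49631.25 − 2272.5²/125 = 8317.2000
Population variance = 8317.2000 / 125 = 66.5376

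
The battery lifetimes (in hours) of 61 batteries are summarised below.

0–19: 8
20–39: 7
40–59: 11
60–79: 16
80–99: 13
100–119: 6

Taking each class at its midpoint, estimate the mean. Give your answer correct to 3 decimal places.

61.631

Midpoints: 9.5, 29.5, 49.5, 69.5, 89.5, 109.5
Σfm = 8×9.5 + 7×29.5 + 11×49.5 + 16×69.5 + 13×89.5 + 6×109.5 = 3759.5
n = Σf = 61
Mean = 3759.5 / 61 = 61.6311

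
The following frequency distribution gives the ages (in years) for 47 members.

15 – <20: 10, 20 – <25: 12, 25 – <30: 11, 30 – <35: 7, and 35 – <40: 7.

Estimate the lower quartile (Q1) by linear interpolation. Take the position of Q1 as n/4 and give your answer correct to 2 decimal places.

20.73

Cumulative frequencies: 10, 22, 33, 40, 47
n = 47; position = n/4 = 11.75.
This falls in the class 20 – <25: L = 20, F = 10, f = 12, h = 5.
Lower quartile ≈ 20 + ((11.75 − 10) / 12) × 5 = 20.7292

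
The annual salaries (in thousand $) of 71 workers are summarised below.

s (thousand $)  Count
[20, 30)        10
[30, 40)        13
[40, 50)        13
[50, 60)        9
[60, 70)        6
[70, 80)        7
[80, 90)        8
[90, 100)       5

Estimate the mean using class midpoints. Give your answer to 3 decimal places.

Midpoints: 25, 35, 45, 55, 65, 75, 85, 95
Σfm = 10×25 + 13×35 + 13×45 + 9×55 + 6×65 + 7×75 + 8×85 + 5×95 = 3855
n = Σf = 71
Mean = 3855 / 71 = 54.2958

54.296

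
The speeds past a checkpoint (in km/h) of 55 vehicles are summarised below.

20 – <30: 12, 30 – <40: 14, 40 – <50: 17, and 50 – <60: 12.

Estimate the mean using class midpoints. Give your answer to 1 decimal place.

40.3

Midpoints: 25, 35, 45, 55
Σfm = 12×25 + 14×35 + 17×45 + 12×55 = 2215
n = Σf = 55
Mean = 2215 / 55 = 40.2727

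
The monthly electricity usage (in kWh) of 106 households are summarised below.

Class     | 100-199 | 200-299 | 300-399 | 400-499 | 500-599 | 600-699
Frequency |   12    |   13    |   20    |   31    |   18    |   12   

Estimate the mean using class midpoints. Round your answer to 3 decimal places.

411.764

Midpoints: 149.5, 249.5, 349.5, 449.5, 549.5, 649.5
Σfm = 12×149.5 + 13×249.5 + 20×349.5 + 31×449.5 + 18×549.5 + 12×649.5 = 43647
n = Σf = 106
Mean = 43647 / 106 = 411.7642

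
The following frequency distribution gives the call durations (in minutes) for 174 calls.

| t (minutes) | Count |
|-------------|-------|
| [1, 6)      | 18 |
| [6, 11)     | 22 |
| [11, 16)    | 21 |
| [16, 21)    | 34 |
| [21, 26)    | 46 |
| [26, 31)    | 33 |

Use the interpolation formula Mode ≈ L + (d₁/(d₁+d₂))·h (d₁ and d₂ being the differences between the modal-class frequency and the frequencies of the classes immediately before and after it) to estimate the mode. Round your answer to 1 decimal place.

23.4

Modal class: [21, 26) (highest frequency 46).
d₁ = 46 − 34 = 12, d₂ = 46 − 33 = 13
Mode ≈ 21 + (12/(12+13)) × 5 = 21 + 2.4000 = 23.4000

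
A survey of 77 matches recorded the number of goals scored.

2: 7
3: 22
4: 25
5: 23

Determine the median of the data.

4

Cumulative frequencies: 7, 29, 54, 77
n = 77, so the median is the value in position (n+1)/2 = 39.
Position 39 falls at value 4.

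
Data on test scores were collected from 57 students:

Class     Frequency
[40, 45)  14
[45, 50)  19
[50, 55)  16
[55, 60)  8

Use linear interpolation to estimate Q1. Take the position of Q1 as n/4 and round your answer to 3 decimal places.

45.066

Cumulative frequencies: 14, 33, 49, 57
n = 57; position = n/4 = 14.25.
This falls in the class [45, 50): L = 45, F = 14, f = 19, h = 5.
Lower quartile ≈ 45 + ((14.25 − 14) / 19) × 5 = 45.0658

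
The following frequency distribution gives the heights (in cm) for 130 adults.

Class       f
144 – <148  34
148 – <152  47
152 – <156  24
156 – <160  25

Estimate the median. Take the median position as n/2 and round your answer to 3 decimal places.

150.638

Cumulative frequencies: 34, 81, 105, 130
n = 130; position = n/2 = 65.
This falls in the class 148 – <152: L = 148, F = 34, f = 47, h = 4.
Median ≈ 148 + ((65 − 34) / 47) × 4 = 150.6383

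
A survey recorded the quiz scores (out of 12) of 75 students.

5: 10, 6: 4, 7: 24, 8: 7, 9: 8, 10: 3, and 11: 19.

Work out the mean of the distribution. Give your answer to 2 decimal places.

Values: 5, 6, 7, 8, 9, 10, 11
Σfx = 10×5 + 4×6 + 24×7 + 7×8 + 8×9 + 3×10 + 19×11 = 609
n = Σf = 75
Mean = 609 / 75 = 8.1200

8.12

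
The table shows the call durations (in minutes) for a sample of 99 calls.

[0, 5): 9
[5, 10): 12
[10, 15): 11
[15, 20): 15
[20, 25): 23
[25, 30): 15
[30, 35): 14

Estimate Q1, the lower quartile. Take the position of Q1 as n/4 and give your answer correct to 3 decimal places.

Cumulative frequencies: 9, 21, 32, 47, 70, 85, 99
n = 99; position = n/4 = 24.75.
This falls in the class [10, 15): L = 10, F = 21, f = 11, h = 5.
Lower quartile ≈ 10 + ((24.75 − 21) / 11) × 5 = 11.7045

11.705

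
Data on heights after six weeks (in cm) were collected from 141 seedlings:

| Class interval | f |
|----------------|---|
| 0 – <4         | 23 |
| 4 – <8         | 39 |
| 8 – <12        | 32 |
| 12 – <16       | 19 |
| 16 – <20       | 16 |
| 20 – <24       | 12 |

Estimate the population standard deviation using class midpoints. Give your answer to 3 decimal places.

Midpoints: 2, 6, 10, 14, 18, 22
n = 141, Σfm = 1418, mean = 10.0567
Σfm² = 19412
Σf(m − x̄)² = Σfm² − (Σfm)²/n = 19412 − 1418²/141 = 5151.5461
Population variance = 5151.5461 / 141 = 36.5358
Standard deviation = √36.5358 = 6.0445

6.044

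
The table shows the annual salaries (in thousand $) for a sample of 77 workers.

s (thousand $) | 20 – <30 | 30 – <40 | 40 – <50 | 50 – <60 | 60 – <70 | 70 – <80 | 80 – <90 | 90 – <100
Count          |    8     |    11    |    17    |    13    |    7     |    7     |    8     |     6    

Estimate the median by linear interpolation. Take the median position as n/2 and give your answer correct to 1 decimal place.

Cumulative frequencies: 8, 19, 36, 49, 56, 63, 71, 77
n = 77; position = n/2 = 38.5.
This falls in the class 50 – <60: L = 50, F = 36, f = 13, h = 10.
Median ≈ 50 + ((38.5 − 36) / 13) × 10 = 51.9231

51.9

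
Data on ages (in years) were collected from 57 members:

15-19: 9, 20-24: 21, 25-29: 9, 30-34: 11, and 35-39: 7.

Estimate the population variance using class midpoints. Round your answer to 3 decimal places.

Midpoints: 17, 22, 27, 32, 37
n = 57, Σfm = 1469, mean = 25.7719
Σfm² = 40173
Σf(m − x̄)² = Σfm² − (Σfm)²/n = 40173 − 1469²/57 = 2314.0351
Population variance = 2314.0351 / 57 = 40.5971

40.597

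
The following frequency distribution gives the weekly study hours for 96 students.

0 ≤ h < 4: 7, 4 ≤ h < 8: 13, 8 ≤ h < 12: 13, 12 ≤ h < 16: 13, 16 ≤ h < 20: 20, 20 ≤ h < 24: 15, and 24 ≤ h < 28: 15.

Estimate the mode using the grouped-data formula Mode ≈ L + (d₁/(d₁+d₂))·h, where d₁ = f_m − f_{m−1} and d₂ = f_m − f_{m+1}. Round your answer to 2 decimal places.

Modal class: 16 ≤ h < 20 (highest frequency 20).
d₁ = 20 − 13 = 7, d₂ = 20 − 15 = 5
Mode ≈ 16 + (7/(7+5)) × 4 = 16 + 2.3333 = 18.3333

18.33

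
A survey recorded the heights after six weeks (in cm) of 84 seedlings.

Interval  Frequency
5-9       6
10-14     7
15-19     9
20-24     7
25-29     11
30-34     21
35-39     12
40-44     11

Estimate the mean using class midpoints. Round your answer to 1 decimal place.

27.5

Midpoints: 7, 12, 17, 22, 27, 32, 37, 42
Σfm = 6×7 + 7×12 + 9×17 + 7×22 + 11×27 + 21×32 + 12×37 + 11×42 = 2308
n = Σf = 84
Mean = 2308 / 84 = 27.4762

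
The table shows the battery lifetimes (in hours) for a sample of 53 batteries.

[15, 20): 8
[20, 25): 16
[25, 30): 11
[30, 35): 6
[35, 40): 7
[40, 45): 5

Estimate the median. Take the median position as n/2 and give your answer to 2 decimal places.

Cumulative frequencies: 8, 24, 35, 41, 48, 53
n = 53; position = n/2 = 26.5.
This falls in the class [25, 30): L = 25, F = 24, f = 11, h = 5.
Median ≈ 25 + ((26.5 − 24) / 11) × 5 = 26.1364

26.14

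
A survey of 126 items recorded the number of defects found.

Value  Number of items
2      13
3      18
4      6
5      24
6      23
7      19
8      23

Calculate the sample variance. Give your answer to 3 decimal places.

3.856

Values: 2, 3, 4, 5, 6, 7, 8
n = 126, Σfx = 679, mean = 5.3889
Σfx² = 4141
Σf(x − x̄)² = Σfx² − (Σfx)²/n = 4141 − 679²/126 = 481.9444
Sample variance = 481.9444 / 125 = 3.8556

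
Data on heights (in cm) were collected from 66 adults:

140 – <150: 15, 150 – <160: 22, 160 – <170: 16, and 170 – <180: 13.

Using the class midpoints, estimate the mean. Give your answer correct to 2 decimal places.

159.09

Midpoints: 145, 155, 165, 175
Σfm = 15×145 + 22×155 + 16×165 + 13×175 = 10500
n = Σf = 66
Mean = 10500 / 66 = 159.0909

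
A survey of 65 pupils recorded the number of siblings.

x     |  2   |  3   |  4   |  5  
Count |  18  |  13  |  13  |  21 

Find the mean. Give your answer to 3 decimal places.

Values: 2, 3, 4, 5
Σfx = 18×2 + 13×3 + 13×4 + 21×5 = 232
n = Σf = 65
Mean = 232 / 65 = 3.5692

3.569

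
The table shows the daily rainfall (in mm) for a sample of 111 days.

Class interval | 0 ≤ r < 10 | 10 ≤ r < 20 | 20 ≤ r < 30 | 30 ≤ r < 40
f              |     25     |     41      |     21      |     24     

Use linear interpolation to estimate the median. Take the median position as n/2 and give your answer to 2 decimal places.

Cumulative frequencies: 25, 66, 87, 111
n = 111; position = n/2 = 55.5.
This falls in the class 10 ≤ r < 20: L = 10, F = 25, f = 41, h = 10.
Median ≈ 10 + ((55.5 − 25) / 41) × 10 = 17.4390

17.44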